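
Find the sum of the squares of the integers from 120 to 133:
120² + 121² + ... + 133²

Use ∑_{k=1}^{n} k² = n(n+1)(2n+1)/6, then subtract the first 119 terms.
∑_{k=1}^{133} k² = 133×134×267/6 = 793079
∑_{k=1}^{119} k² = 119×120×239/6 = 568820
∑_{k=120}^{133} k² = 793079 - 568820 = 224259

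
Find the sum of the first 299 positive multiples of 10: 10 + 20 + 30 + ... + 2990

Factor out 10: = 10(1 + 2 + ... + 299) = 10 × n(n+1)/2
= 10 × 299×300/2
= 10 × 44850
= 448500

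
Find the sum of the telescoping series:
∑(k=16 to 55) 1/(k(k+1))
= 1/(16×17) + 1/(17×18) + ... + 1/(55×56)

Partial fractions: 1/(k(k+1)) = 1/k - 1/(k+1)
The series telescopes:
= (1/16 - 1/17) + (1/17 - 1/18) + ... + (1/55 - 1/56)
= 1/16 - 1/56
= 5/112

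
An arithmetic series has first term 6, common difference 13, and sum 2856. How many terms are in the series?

Using S = n/2 × [2a + (n-1)d]
2856 = n/2 × [2(6) + (n-1)(13)]
2856 = n/2 × [12 + 13n - 13]
5712 = n × [-1 + 13n]
13n² + (-1)n - 5712 = 0
Discriminant: Δ = (-1)² - 4(13)(-5712) = 1 + 297024 = 297025
√Δ = 545
n = [-(-1) + √Δ] / (2·13) = (1 + 545) / 26 = 546 / 26 = 21
(The negative root is discarded since n must be a positive integer.)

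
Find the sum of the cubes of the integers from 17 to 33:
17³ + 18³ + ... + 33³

Use ∑_{k=1}^{n} k³ = [n(n+1)/2]², then subtract the first 16 terms.
∑_{k=1}^{33} k³ = [33×34/2]² = 561² = 314721
∑_{k=1}^{16} k³ = [16×17/2]² = 136² = 18496
∑_{k=17}^{33} k³ = 314721 - 18496 = 296225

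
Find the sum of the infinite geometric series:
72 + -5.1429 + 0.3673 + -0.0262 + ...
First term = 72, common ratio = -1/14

For |r| < 1, S = a / (1 - r)
S = 72 / (1 - (-1/14))
S = 72 / (15/14)
S = 336/5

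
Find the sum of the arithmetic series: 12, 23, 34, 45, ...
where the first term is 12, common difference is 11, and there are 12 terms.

Sₙ = n/2 × (first + last)
Last term = a + (n-1)d = 12 + (12-1)×11 = 133
S_12 = 12/2 × (12 + 133)
S_12 = 12/2 × 145 = 870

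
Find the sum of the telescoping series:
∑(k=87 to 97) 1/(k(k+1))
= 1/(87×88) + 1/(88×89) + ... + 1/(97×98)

Partial fractions: 1/(k(k+1)) = 1/k - 1/(k+1)
The series telescopes:
= (1/87 - 1/88) + (1/88 - 1/89) + ... + (1/97 - 1/98)
= 1/87 - 1/98
= 11/8526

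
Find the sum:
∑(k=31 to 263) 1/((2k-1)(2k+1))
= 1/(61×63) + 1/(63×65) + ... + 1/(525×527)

Partial fractions: 1/((2k-1)(2k+1)) = (1/2)[1/(2k-1) - 1/(2k+1)]
The series telescopes:
= (1/2)[1/61 - 1/527]
= 233/32147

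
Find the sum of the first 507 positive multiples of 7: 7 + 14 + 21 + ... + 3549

Factor out 7: = 7(1 + 2 + ... + 507) = 7 × n(n+1)/2
= 7 × 507×508/2
= 7 × 128778
= 901446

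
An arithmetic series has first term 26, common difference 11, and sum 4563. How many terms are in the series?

Using S = n/2 × [2a + (n-1)d]
4563 = n/2 × [2(26) + (n-1)(11)]
4563 = n/2 × [52 + 11n - 11]
9126 = n × [41 + 11n]
11n² + (41)n - 9126 = 0
Discriminant: Δ = (41)² - 4(11)(-9126) = 1681 + 401544 = 403225
√Δ = 635
n = [-(41) + √Δ] / (2·11) = (-41 + 635) / 22 = 594 / 22 = 27
(The negative root is discarded since n must be a positive integer.)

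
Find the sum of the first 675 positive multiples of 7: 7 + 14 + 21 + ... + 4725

Factor out 7: = 7(1 + 2 + ... + 675) = 7 × n(n+1)/2
= 7 × 675×676/2
= 7 × 228150
= 1597050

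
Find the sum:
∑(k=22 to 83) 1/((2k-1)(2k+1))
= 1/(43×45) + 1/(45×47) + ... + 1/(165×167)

Partial fractions: 1/((2k-1)(2k+1)) = (1/2)[1/(2k-1) - 1/(2k+1)]
The series telescopes:
= (1/2)[1/43 - 1/167]
= 62/7181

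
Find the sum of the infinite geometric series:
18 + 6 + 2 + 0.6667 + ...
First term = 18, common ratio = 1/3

For |r| < 1, S = a / (1 - r)
S = 18 / (1 - (1/3))
S = 18 / (2/3)
S = 27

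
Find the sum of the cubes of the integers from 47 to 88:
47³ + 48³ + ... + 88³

Use ∑_{k=1}^{n} k³ = [n(n+1)/2]², then subtract the first 46 terms.
∑_{k=1}^{88} k³ = [88×89/2]² = 3916² = 15335056
∑_{k=1}^{46} k³ = [46×47/2]² = 1081² = 1168561
∑_{k=47}^{88} k³ = 15335056 - 1168561 = 14166495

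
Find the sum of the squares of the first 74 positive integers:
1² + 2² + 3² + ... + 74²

Formula: ∑k² = n(n+1)(2n+1)/6
= 74×75×149/6
= 826950/6
= 137825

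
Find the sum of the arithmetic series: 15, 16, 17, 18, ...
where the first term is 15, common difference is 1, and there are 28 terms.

Sₙ = n/2 × (first + last)
Last term = a + (n-1)d = 15 + (28-1)×1 = 42
S_28 = 28/2 × (15 + 42)
S_28 = 28/2 × 57 = 798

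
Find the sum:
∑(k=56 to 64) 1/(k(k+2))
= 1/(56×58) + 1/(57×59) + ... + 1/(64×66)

Partial fractions: 1/(k(k+2)) = (1/2)[1/k - 1/(k+2)]
Telescoping leaves the first two and last two terms:
= (1/2)[1/56 + 1/57 - 1/65 - 1/66]
= 3701/1521520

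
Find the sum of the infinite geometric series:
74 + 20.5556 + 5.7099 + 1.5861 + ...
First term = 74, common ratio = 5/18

For |r| < 1, S = a / (1 - r)
S = 74 / (1 - (5/18))
S = 74 / (13/18)
S = 1332/13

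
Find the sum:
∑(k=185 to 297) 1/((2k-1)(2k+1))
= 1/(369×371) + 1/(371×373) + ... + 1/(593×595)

Partial fractions: 1/((2k-1)(2k+1)) = (1/2)[1/(2k-1) - 1/(2k+1)]
The series telescopes:
= (1/2)[1/369 - 1/595]
= 113/219555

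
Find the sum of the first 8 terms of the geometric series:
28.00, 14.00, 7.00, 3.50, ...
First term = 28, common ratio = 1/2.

Sₙ = a(1 - rⁿ) / (1 - r)
S_8 = 28(1 - (1/2)^8) / (1 - (1/2))
S_8 = 28(1 - (1/256)) / (1/2)
S_8 = 1785/32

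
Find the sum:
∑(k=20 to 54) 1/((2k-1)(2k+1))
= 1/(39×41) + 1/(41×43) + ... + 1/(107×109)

Partial fractions: 1/((2k-1)(2k+1)) = (1/2)[1/(2k-1) - 1/(2k+1)]
The series telescopes:
= (1/2)[1/39 - 1/109]
= 35/4251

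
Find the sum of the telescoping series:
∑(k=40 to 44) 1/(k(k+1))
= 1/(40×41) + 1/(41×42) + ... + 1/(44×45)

Partial fractions: 1/(k(k+1)) = 1/k - 1/(k+1)
The series telescopes:
= (1/40 - 1/41) + (1/41 - 1/42) + ... + (1/44 - 1/45)
= 1/40 - 1/45
= 1/360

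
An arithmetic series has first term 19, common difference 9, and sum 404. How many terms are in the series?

Using S = n/2 × [2a + (n-1)d]
404 = n/2 × [2(19) + (n-1)(9)]
404 = n/2 × [38 + 9n - 9]
808 = n × [29 + 9n]
9n² + (29)n - 808 = 0
Discriminant: Δ = (29)² - 4(9)(-808) = 841 + 29088 = 29929
√Δ = 173
n = [-(29) + √Δ] / (2·9) = (-29 + 173) / 18 = 144 / 18 = 8
(The negative root is discarded since n must be a positive integer.)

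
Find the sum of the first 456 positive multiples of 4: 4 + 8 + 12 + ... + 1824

Factor out 4: = 4(1 + 2 + ... + 456) = 4 × n(n+1)/2
= 4 × 456×457/2
= 4 × 104196
= 416784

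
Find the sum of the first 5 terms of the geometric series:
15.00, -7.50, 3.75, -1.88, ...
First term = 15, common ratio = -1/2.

Sₙ = a(1 - rⁿ) / (1 - r)
S_5 = 15(1 - (-1/2)^5) / (1 - (-1/2))
S_5 = 15(1 - (-1/32)) / (3/2)
S_5 = 165/16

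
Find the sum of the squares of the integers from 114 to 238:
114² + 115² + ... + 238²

Use ∑_{k=1}^{n} k² = n(n+1)(2n+1)/6, then subtract the first 113 terms.
∑_{k=1}^{238} k² = 238×239×477/6 = 4522119
∑_{k=1}^{113} k² = 113×114×227/6 = 487369
∑_{k=114}^{238} k² = 4522119 - 487369 = 4034750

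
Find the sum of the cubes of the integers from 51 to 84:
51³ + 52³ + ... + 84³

Use ∑_{k=1}^{n} k³ = [n(n+1)/2]², then subtract the first 50 terms.
∑_{k=1}^{84} k³ = [84×85/2]² = 3570² = 12744900
∑_{k=1}^{50} k³ = [50×51/2]² = 1275² = 1625625
∑_{k=51}^{84} k³ = 12744900 - 1625625 = 11119275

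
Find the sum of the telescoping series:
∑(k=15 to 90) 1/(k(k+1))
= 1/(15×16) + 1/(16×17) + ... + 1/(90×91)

Partial fractions: 1/(k(k+1)) = 1/k - 1/(k+1)
The series telescopes:
= (1/15 - 1/16) + (1/16 - 1/17) + ... + (1/90 - 1/91)
= 1/15 - 1/91
= 76/1365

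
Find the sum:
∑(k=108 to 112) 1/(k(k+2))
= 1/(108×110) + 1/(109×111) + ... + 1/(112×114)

Partial fractions: 1/(k(k+2)) = (1/2)[1/k - 1/(k+2)]
Telescoping leaves the first two and last two terms:
= (1/2)[1/108 + 1/109 - 1/113 - 1/114]
= 20525/50548968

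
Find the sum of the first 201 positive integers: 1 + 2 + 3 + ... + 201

Formula: ∑k = n(n+1)/2
= 201×202/2
= 40602/2
= 20301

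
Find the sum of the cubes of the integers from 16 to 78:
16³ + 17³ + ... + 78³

Use ∑_{k=1}^{n} k³ = [n(n+1)/2]², then subtract the first 15 terms.
∑_{k=1}^{78} k³ = [78×79/2]² = 3081² = 9492561
∑_{k=1}^{15} k³ = [15×16/2]² = 120² = 14400
∑_{k=16}^{78} k³ = 9492561 - 14400 = 9478161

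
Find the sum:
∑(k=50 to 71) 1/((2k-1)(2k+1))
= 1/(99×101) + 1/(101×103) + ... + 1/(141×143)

Partial fractions: 1/((2k-1)(2k+1)) = (1/2)[1/(2k-1) - 1/(2k+1)]
The series telescopes:
= (1/2)[1/99 - 1/143]
= 2/1287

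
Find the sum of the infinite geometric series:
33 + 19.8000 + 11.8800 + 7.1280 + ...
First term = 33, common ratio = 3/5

For |r| < 1, S = a / (1 - r)
S = 33 / (1 - (3/5))
S = 33 / (2/5)
S = 165/2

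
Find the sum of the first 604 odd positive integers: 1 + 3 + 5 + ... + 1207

Sum of first n odd numbers = n²
= 604²
= 364816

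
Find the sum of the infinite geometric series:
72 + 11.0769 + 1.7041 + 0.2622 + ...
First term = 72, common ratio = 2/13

For |r| < 1, S = a / (1 - r)
S = 72 / (1 - (2/13))
S = 72 / (11/13)
S = 936/11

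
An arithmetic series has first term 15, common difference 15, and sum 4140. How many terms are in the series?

Using S = n/2 × [2a + (n-1)d]
4140 = n/2 × [2(15) + (n-1)(15)]
4140 = n/2 × [30 + 15n - 15]
8280 = n × [15 + 15n]
15n² + (15)n - 8280 = 0
Discriminant: Δ = (15)² - 4(15)(-8280) = 225 + 496800 = 497025
√Δ = 705
n = [-(15) + √Δ] / (2·15) = (-15 + 705) / 30 = 690 / 30 = 23
(The negative root is discarded since n must be a positive integer.)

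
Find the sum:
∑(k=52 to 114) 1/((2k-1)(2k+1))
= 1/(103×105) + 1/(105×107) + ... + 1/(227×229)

Partial fractions: 1/((2k-1)(2k+1)) = (1/2)[1/(2k-1) - 1/(2k+1)]
The series telescopes:
= (1/2)[1/103 - 1/229]
= 63/23587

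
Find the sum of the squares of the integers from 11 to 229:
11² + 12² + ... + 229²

Use ∑_{k=1}^{n} k² = n(n+1)(2n+1)/6, then subtract the first 10 terms.
∑_{k=1}^{229} k² = 229×230×459/6 = 4029255
∑_{k=1}^{10} k² = 10×11×21/6 = 385
∑_{k=11}^{229} k² = 4029255 - 385 = 4028870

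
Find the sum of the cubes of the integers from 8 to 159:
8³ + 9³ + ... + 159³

Use ∑_{k=1}^{n} k³ = [n(n+1)/2]², then subtract the first 7 terms.
∑_{k=1}^{159} k³ = [159×160/2]² = 12720² = 161798400
∑_{k=1}^{7} k³ = [7×8/2]² = 28² = 784
∑_{k=8}^{159} k³ = 161798400 - 784 = 161797616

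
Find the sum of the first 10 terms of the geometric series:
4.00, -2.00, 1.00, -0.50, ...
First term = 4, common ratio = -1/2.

Sₙ = a(1 - rⁿ) / (1 - r)
S_10 = 4(1 - (-1/2)^10) / (1 - (-1/2))
S_10 = 4(1 - (1/1024)) / (3/2)
S_10 = 341/128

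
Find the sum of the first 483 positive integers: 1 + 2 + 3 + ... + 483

Formula: ∑k = n(n+1)/2
= 483×484/2
= 233772/2
= 116886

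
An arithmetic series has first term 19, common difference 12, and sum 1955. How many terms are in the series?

Using S = n/2 × [2a + (n-1)d]
1955 = n/2 × [2(19) + (n-1)(12)]
1955 = n/2 × [38 + 12n - 12]
3910 = n × [26 + 12n]
12n² + (26)n - 3910 = 0
Discriminant: Δ = (26)² - 4(12)(-3910) = 676 + 187680 = 188356
√Δ = 434
n = [-(26) + √Δ] / (2·12) = (-26 + 434) / 24 = 408 / 24 = 17
(The negative root is discarded since n must be a positive integer.)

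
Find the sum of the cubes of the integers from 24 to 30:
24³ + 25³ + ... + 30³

Use ∑_{k=1}^{n} k³ = [n(n+1)/2]², then subtract the first 23 terms.
∑_{k=1}^{30} k³ = [30×31/2]² = 465² = 216225
∑_{k=1}^{23} k³ = [23×24/2]² = 276² = 76176
∑_{k=24}^{30} k³ = 216225 - 76176 = 140049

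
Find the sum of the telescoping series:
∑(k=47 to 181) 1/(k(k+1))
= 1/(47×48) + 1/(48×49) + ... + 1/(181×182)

Partial fractions: 1/(k(k+1)) = 1/k - 1/(k+1)
The series telescopes:
= (1/47 - 1/48) + (1/48 - 1/49) + ... + (1/181 - 1/182)
= 1/47 - 1/182
= 135/8554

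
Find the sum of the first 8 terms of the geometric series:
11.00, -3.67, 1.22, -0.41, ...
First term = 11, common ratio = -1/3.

Sₙ = a(1 - rⁿ) / (1 - r)
S_8 = 11(1 - (-1/3)^8) / (1 - (-1/3))
S_8 = 11(1 - (1/6561)) / (4/3)
S_8 = 18040/2187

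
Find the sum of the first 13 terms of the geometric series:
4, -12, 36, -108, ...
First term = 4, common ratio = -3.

Sₙ = a(1 - rⁿ) / (1 - r)
S_13 = 4(1 - (-3)^13) / (1 - (-3))
S_13 = 4(1 - (-1594323)) / (4)
S_13 = 1594324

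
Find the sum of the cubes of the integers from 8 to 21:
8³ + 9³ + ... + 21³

Use ∑_{k=1}^{n} k³ = [n(n+1)/2]², then subtract the first 7 terms.
∑_{k=1}^{21} k³ = [21×22/2]² = 231² = 53361
∑_{k=1}^{7} k³ = [7×8/2]² = 28² = 784
∑_{k=8}^{21} k³ = 53361 - 784 = 52577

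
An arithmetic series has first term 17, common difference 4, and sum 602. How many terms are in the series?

Using S = n/2 × [2a + (n-1)d]
602 = n/2 × [2(17) + (n-1)(4)]
602 = n/2 × [34 + 4n - 4]
1204 = n × [30 + 4n]
4n² + (30)n - 1204 = 0
Discriminant: Δ = (30)² - 4(4)(-1204) = 900 + 19264 = 20164
√Δ = 142
n = [-(30) + √Δ] / (2·4) = (-30 + 142) / 8 = 112 / 8 = 14
(The negative root is discarded since n must be a positive integer.)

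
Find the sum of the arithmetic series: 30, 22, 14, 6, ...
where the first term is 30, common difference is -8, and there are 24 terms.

Sₙ = n/2 × (first + last)
Last term = a + (n-1)d = 30 + (24-1)×(-8) = -154
S_24 = 24/2 × (30 + (-154))
S_24 = 24/2 × (-124) = -1488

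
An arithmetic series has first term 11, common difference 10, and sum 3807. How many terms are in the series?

Using S = n/2 × [2a + (n-1)d]
3807 = n/2 × [2(11) + (n-1)(10)]
3807 = n/2 × [22 + 10n - 10]
7614 = n × [12 + 10n]
10n² + (12)n - 7614 = 0
Discriminant: Δ = (12)² - 4(10)(-7614) = 144 + 304560 = 304704
√Δ = 552
n = [-(12) + √Δ] / (2·10) = (-12 + 552) / 20 = 540 / 20 = 27
(The negative root is discarded since n must be a positive integer.)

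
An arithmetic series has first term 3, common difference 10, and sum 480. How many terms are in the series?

Using S = n/2 × [2a + (n-1)d]
480 = n/2 × [2(3) + (n-1)(10)]
480 = n/2 × [6 + 10n - 10]
960 = n × [-4 + 10n]
10n² + (-4)n - 960 = 0
Discriminant: Δ = (-4)² - 4(10)(-960) = 16 + 38400 = 38416
√Δ = 196
n = [-(-4) + √Δ] / (2·10) = (4 + 196) / 20 = 200 / 20 = 10
(The negative root is discarded since n must be a positive integer.)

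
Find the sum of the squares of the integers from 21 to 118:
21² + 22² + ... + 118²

Use ∑_{k=1}^{n} k² = n(n+1)(2n+1)/6, then subtract the first 20 terms.
∑_{k=1}^{118} k² = 118×119×237/6 = 554659
∑_{k=1}^{20} k² = 20×21×41/6 = 2870
∑_{k=21}^{118} k² = 554659 - 2870 = 551789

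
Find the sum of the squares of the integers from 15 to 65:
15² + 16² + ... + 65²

Use ∑_{k=1}^{n} k² = n(n+1)(2n+1)/6, then subtract the first 14 terms.
∑_{k=1}^{65} k² = 65×66×131/6 = 93665
∑_{k=1}^{14} k² = 14×15×29/6 = 1015
∑_{k=15}^{65} k² = 93665 - 1015 = 92650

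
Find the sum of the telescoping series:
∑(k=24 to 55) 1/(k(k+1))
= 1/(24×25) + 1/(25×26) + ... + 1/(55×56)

Partial fractions: 1/(k(k+1)) = 1/k - 1/(k+1)
The series telescopes:
= (1/24 - 1/25) + (1/25 - 1/26) + ... + (1/55 - 1/56)
= 1/24 - 1/56
= 1/42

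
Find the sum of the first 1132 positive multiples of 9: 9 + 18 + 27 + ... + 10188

Factor out 9: = 9(1 + 2 + ... + 1132) = 9 × n(n+1)/2
= 9 × 1132×1133/2
= 9 × 641278
= 5771502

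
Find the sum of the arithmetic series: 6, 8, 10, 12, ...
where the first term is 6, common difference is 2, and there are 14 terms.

Sₙ = n/2 × (first + last)
Last term = a + (n-1)d = 6 + (14-1)×2 = 32
S_14 = 14/2 × (6 + 32)
S_14 = 14/2 × 38 = 266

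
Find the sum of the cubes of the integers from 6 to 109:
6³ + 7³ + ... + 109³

Use ∑_{k=1}^{n} k³ = [n(n+1)/2]², then subtract the first 5 terms.
∑_{k=1}^{109} k³ = [109×110/2]² = 5995² = 35940025
∑_{k=1}^{5} k³ = [5×6/2]² = 15² = 225
∑_{k=6}^{109} k³ = 35940025 - 225 = 35939800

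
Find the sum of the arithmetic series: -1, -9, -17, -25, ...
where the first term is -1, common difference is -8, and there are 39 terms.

Sₙ = n/2 × (first + last)
Last term = a + (n-1)d = -1 + (39-1)×(-8) = -305
S_39 = 39/2 × (-1 + (-305))
S_39 = 39/2 × (-306) = -5967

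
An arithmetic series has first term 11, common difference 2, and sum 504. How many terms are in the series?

Using S = n/2 × [2a + (n-1)d]
504 = n/2 × [2(11) + (n-1)(2)]
504 = n/2 × [22 + 2n - 2]
1008 = n × [20 + 2n]
2n² + (20)n - 1008 = 0
Discriminant: Δ = (20)² - 4(2)(-1008) = 400 + 8064 = 8464
√Δ = 92
n = [-(20) + √Δ] / (2·2) = (-20 + 92) / 4 = 72 / 4 = 18
(The negative root is discarded since n must be a positive integer.)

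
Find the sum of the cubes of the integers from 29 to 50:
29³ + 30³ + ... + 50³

Use ∑_{k=1}^{n} k³ = [n(n+1)/2]², then subtract the first 28 terms.
∑_{k=1}^{50} k³ = [50×51/2]² = 1275² = 1625625
∑_{k=1}^{28} k³ = [28×29/2]² = 406² = 164836
∑_{k=29}^{50} k³ = 1625625 - 164836 = 1460789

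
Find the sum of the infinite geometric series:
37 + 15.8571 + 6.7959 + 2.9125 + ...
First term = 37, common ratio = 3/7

For |r| < 1, S = a / (1 - r)
S = 37 / (1 - (3/7))
S = 37 / (4/7)
S = 259/4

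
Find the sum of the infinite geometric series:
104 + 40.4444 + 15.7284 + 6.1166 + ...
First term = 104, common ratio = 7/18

For |r| < 1, S = a / (1 - r)
S = 104 / (1 - (7/18))
S = 104 / (11/18)
S = 1872/11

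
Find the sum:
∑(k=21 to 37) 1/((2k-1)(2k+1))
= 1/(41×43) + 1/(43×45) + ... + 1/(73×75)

Partial fractions: 1/((2k-1)(2k+1)) = (1/2)[1/(2k-1) - 1/(2k+1)]
The series telescopes:
= (1/2)[1/41 - 1/75]
= 17/3075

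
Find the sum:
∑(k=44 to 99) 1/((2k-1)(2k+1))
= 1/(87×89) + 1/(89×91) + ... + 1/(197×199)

Partial fractions: 1/((2k-1)(2k+1)) = (1/2)[1/(2k-1) - 1/(2k+1)]
The series telescopes:
= (1/2)[1/87 - 1/199]
= 56/17313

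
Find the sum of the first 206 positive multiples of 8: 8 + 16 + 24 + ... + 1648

Factor out 8: = 8(1 + 2 + ... + 206) = 8 × n(n+1)/2
= 8 × 206×207/2
= 8 × 21321
= 170568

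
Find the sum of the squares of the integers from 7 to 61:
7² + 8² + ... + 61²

Use ∑_{k=1}^{n} k² = n(n+1)(2n+1)/6, then subtract the first 6 terms.
∑_{k=1}^{61} k² = 61×62×123/6 = 77531
∑_{k=1}^{6} k² = 6×7×13/6 = 91
∑_{k=7}^{61} k² = 77531 - 91 = 77440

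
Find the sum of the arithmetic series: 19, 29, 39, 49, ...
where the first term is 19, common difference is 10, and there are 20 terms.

Sₙ = n/2 × (first + last)
Last term = a + (n-1)d = 19 + (20-1)×10 = 209
S_20 = 20/2 × (19 + 209)
S_20 = 20/2 × 228 = 2280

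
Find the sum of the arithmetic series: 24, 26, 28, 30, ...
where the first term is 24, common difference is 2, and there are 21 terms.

Sₙ = n/2 × (first + last)
Last term = a + (n-1)d = 24 + (21-1)×2 = 64
S_21 = 21/2 × (24 + 64)
S_21 = 21/2 × 88 = 924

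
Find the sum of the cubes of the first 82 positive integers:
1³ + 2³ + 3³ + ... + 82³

Formula: ∑k³ = [n(n+1)/2]²
= [82×83/2]²
= 3403²
= 11580409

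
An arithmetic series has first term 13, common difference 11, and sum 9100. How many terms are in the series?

Using S = n/2 × [2a + (n-1)d]
9100 = n/2 × [2(13) + (n-1)(11)]
9100 = n/2 × [26 + 11n - 11]
18200 = n × [15 + 11n]
11n² + (15)n - 18200 = 0
Discriminant: Δ = (15)² - 4(11)(-18200) = 225 + 800800 = 801025
√Δ = 895
n = [-(15) + √Δ] / (2·11) = (-15 + 895) / 22 = 880 / 22 = 40
(The negative root is discarded since n must be a positive integer.)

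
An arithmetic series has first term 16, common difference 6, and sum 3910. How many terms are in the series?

Using S = n/2 × [2a + (n-1)d]
3910 = n/2 × [2(16) + (n-1)(6)]
3910 = n/2 × [32 + 6n - 6]
7820 = n × [26 + 6n]
6n² + (26)n - 7820 = 0
Discriminant: Δ = (26)² - 4(6)(-7820) = 676 + 187680 = 188356
√Δ = 434
n = [-(26) + √Δ] / (2·6) = (-26 + 434) / 12 = 408 / 12 = 34
(The negative root is discarded since n must be a positive integer.)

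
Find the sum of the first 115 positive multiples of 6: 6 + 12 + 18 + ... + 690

Factor out 6: = 6(1 + 2 + ... + 115) = 6 × n(n+1)/2
= 6 × 115×116/2
= 6 × 6670
= 40020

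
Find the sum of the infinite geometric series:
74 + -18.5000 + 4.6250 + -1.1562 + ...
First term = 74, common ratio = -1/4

For |r| < 1, S = a / (1 - r)
S = 74 / (1 - (-1/4))
S = 74 / (5/4)
S = 296/5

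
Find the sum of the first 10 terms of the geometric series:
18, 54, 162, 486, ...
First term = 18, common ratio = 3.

Sₙ = a(1 - rⁿ) / (1 - r)
S_10 = 18(1 - 3^10) / (1 - 3)
S_10 = 18(1 - 59049) / (-2)
S_10 = 531432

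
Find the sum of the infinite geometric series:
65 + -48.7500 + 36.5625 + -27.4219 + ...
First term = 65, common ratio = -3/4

For |r| < 1, S = a / (1 - r)
S = 65 / (1 - (-3/4))
S = 65 / (7/4)
S = 260/7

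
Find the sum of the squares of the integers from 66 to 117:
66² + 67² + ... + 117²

Use ∑_{k=1}^{n} k² = n(n+1)(2n+1)/6, then subtract the first 65 terms.
∑_{k=1}^{117} k² = 117×118×235/6 = 540735
∑_{k=1}^{65} k² = 65×66×131/6 = 93665
∑_{k=66}^{117} k² = 540735 - 93665 = 447070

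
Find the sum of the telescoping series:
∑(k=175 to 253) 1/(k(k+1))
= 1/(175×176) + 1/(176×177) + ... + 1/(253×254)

Partial fractions: 1/(k(k+1)) = 1/k - 1/(k+1)
The series telescopes:
= (1/175 - 1/176) + (1/176 - 1/177) + ... + (1/253 - 1/254)
= 1/175 - 1/254
= 79/44450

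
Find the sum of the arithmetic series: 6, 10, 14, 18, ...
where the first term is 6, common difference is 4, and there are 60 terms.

Sₙ = n/2 × (first + last)
Last term = a + (n-1)d = 6 + (60-1)×4 = 242
S_60 = 60/2 × (6 + 242)
S_60 = 60/2 × 248 = 7440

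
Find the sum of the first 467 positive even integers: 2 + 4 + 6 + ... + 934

Sum of first n even numbers = n(n+1)
= 467×468
= 218556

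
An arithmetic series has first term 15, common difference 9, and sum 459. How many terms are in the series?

Using S = n/2 × [2a + (n-1)d]
459 = n/2 × [2(15) + (n-1)(9)]
459 = n/2 × [30 + 9n - 9]
918 = n × [21 + 9n]
9n² + (21)n - 918 = 0
Discriminant: Δ = (21)² - 4(9)(-918) = 441 + 33048 = 33489
√Δ = 183
n = [-(21) + √Δ] / (2·9) = (-21 + 183) / 18 = 162 / 18 = 9
(The negative root is discarded since n must be a positive integer.)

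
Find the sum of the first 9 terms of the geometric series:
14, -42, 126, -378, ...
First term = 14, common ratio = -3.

Sₙ = a(1 - rⁿ) / (1 - r)
S_9 = 14(1 - (-3)^9) / (1 - (-3))
S_9 = 14(1 - (-19683)) / (4)
S_9 = 68894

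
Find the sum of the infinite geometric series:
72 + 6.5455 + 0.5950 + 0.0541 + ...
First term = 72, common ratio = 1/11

For |r| < 1, S = a / (1 - r)
S = 72 / (1 - (1/11))
S = 72 / (10/11)
S = 396/5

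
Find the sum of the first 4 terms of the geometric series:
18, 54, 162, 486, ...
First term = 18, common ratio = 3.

Sₙ = a(1 - rⁿ) / (1 - r)
S_4 = 18(1 - 3^4) / (1 - 3)
S_4 = 18(1 - 81) / (-2)
S_4 = 720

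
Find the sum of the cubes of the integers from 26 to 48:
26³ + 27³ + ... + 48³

Use ∑_{k=1}^{n} k³ = [n(n+1)/2]², then subtract the first 25 terms.
∑_{k=1}^{48} k³ = [48×49/2]² = 1176² = 1382976
∑_{k=1}^{25} k³ = [25×26/2]² = 325² = 105625
∑_{k=26}^{48} k³ = 1382976 - 105625 = 1277351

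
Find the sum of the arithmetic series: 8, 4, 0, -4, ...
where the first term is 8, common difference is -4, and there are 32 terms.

Sₙ = n/2 × (first + last)
Last term = a + (n-1)d = 8 + (32-1)×(-4) = -116
S_32 = 32/2 × (8 + (-116))
S_32 = 32/2 × (-108) = -1728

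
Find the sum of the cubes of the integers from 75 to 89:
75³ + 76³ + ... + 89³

Use ∑_{k=1}^{n} k³ = [n(n+1)/2]², then subtract the first 74 terms.
∑_{k=1}^{89} k³ = [89×90/2]² = 4005² = 16040025
∑_{k=1}^{74} k³ = [74×75/2]² = 2775² = 7700625
∑_{k=75}^{89} k³ = 16040025 - 7700625 = 8339400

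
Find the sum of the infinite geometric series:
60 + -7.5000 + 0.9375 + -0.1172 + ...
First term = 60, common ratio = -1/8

For |r| < 1, S = a / (1 - r)
S = 60 / (1 - (-1/8))
S = 60 / (9/8)
S = 160/3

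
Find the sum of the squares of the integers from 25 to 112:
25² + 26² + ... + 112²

Use ∑_{k=1}^{n} k² = n(n+1)(2n+1)/6, then subtract the first 24 terms.
∑_{k=1}^{112} k² = 112×113×225/6 = 474600
∑_{k=1}^{24} k² = 24×25×49/6 = 4900
∑_{k=25}^{112} k² = 474600 - 4900 = 469700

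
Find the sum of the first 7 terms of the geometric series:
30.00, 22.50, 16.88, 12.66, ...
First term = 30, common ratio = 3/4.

Sₙ = a(1 - rⁿ) / (1 - r)
S_7 = 30(1 - (3/4)^7) / (1 - (3/4))
S_7 = 30(1 - (2187/16384)) / (1/4)
S_7 = 212955/2048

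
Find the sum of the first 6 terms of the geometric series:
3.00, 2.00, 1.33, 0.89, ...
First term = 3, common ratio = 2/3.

Sₙ = a(1 - rⁿ) / (1 - r)
S_6 = 3(1 - (2/3)^6) / (1 - (2/3))
S_6 = 3(1 - (64/729)) / (1/3)
S_6 = 665/81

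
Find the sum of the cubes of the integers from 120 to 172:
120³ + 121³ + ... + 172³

Use ∑_{k=1}^{n} k³ = [n(n+1)/2]², then subtract the first 119 terms.
∑_{k=1}^{172} k³ = [172×173/2]² = 14878² = 221354884
∑_{k=1}^{119} k³ = [119×120/2]² = 7140² = 50979600
∑_{k=120}^{172} k³ = 221354884 - 50979600 = 170375284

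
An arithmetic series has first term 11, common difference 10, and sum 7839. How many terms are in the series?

Using S = n/2 × [2a + (n-1)d]
7839 = n/2 × [2(11) + (n-1)(10)]
7839 = n/2 × [22 + 10n - 10]
15678 = n × [12 + 10n]
10n² + (12)n - 15678 = 0
Discriminant: Δ = (12)² - 4(10)(-15678) = 144 + 627120 = 627264
√Δ = 792
n = [-(12) + √Δ] / (2·10) = (-12 + 792) / 20 = 780 / 20 = 39
(The negative root is discarded since n must be a positive integer.)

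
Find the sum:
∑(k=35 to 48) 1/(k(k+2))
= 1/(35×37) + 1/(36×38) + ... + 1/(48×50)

Partial fractions: 1/(k(k+2)) = (1/2)[1/k - 1/(k+2)]
Telescoping leaves the first two and last two terms:
= (1/2)[1/35 + 1/36 - 1/49 - 1/50]
= 703/88200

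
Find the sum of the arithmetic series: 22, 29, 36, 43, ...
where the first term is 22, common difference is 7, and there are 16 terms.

Sₙ = n/2 × (first + last)
Last term = a + (n-1)d = 22 + (16-1)×7 = 127
S_16 = 16/2 × (22 + 127)
S_16 = 16/2 × 149 = 1192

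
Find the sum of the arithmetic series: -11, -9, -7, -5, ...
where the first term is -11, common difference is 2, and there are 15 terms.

Sₙ = n/2 × (first + last)
Last term = a + (n-1)d = -11 + (15-1)×2 = 17
S_15 = 15/2 × (-11 + 17)
S_15 = 15/2 × 6 = 45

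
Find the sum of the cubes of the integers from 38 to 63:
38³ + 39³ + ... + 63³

Use ∑_{k=1}^{n} k³ = [n(n+1)/2]², then subtract the first 37 terms.
∑_{k=1}^{63} k³ = [63×64/2]² = 2016² = 4064256
∑_{k=1}^{37} k³ = [37×38/2]² = 703² = 494209
∑_{k=38}^{63} k³ = 4064256 - 494209 = 3570047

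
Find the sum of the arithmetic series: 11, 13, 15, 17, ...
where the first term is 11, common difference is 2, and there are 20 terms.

Sₙ = n/2 × (first + last)
Last term = a + (n-1)d = 11 + (20-1)×2 = 49
S_20 = 20/2 × (11 + 49)
S_20 = 20/2 × 60 = 600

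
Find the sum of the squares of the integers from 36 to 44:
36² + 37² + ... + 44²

Use ∑_{k=1}^{n} k² = n(n+1)(2n+1)/6, then subtract the first 35 terms.
∑_{k=1}^{44} k² = 44×45×89/6 = 29370
∑_{k=1}^{35} k² = 35×36×71/6 = 14910
∑_{k=36}^{44} k² = 29370 - 14910 = 14460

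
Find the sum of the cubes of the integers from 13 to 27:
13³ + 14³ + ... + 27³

Use ∑_{k=1}^{n} k³ = [n(n+1)/2]², then subtract the first 12 terms.
∑_{k=1}^{27} k³ = [27×28/2]² = 378² = 142884
∑_{k=1}^{12} k³ = [12×13/2]² = 78² = 6084
∑_{k=13}^{27} k³ = 142884 - 6084 = 136800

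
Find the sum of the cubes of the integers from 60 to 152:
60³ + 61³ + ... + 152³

Use ∑_{k=1}^{n} k³ = [n(n+1)/2]², then subtract the first 59 terms.
∑_{k=1}^{152} k³ = [152×153/2]² = 11628² = 135210384
∑_{k=1}^{59} k³ = [59×60/2]² = 1770² = 3132900
∑_{k=60}^{152} k³ = 135210384 - 3132900 = 132077484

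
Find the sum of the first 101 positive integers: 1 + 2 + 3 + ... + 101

Formula: ∑k = n(n+1)/2
= 101×102/2
= 10302/2
= 5151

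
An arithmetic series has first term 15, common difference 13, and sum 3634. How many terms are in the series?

Using S = n/2 × [2a + (n-1)d]
3634 = n/2 × [2(15) + (n-1)(13)]
3634 = n/2 × [30 + 13n - 13]
7268 = n × [17 + 13n]
13n² + (17)n - 7268 = 0
Discriminant: Δ = (17)² - 4(13)(-7268) = 289 + 377936 = 378225
√Δ = 615
n = [-(17) + √Δ] / (2·13) = (-17 + 615) / 26 = 598 / 26 = 23
(The negative root is discarded since n must be a positive integer.)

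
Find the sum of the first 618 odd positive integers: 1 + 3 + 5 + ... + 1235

Sum of first n odd numbers = n²
= 618²
= 381924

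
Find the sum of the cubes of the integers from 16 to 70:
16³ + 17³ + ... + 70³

Use ∑_{k=1}^{n} k³ = [n(n+1)/2]², then subtract the first 15 terms.
∑_{k=1}^{70} k³ = [70×71/2]² = 2485² = 6175225
∑_{k=1}^{15} k³ = [15×16/2]² = 120² = 14400
∑_{k=16}^{70} k³ = 6175225 - 14400 = 6160825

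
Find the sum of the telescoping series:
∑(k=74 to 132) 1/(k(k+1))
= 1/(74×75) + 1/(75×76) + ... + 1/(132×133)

Partial fractions: 1/(k(k+1)) = 1/k - 1/(k+1)
The series telescopes:
= (1/74 - 1/75) + (1/75 - 1/76) + ... + (1/132 - 1/133)
= 1/74 - 1/133
= 59/9842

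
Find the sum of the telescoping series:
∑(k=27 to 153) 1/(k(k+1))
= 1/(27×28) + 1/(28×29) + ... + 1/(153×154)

Partial fractions: 1/(k(k+1)) = 1/k - 1/(k+1)
The series telescopes:
= (1/27 - 1/28) + (1/28 - 1/29) + ... + (1/153 - 1/154)
= 1/27 - 1/154
= 127/4158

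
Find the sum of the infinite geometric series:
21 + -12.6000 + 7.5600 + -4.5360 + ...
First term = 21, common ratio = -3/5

For |r| < 1, S = a / (1 - r)
S = 21 / (1 - (-3/5))
S = 21 / (8/5)
S = 105/8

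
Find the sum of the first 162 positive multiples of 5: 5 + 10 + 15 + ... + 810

Factor out 5: = 5(1 + 2 + ... + 162) = 5 × n(n+1)/2
= 5 × 162×163/2
= 5 × 13203
= 66015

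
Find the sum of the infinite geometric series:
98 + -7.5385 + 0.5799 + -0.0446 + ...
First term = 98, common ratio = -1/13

For |r| < 1, S = a / (1 - r)
S = 98 / (1 - (-1/13))
S = 98 / (14/13)
S = 91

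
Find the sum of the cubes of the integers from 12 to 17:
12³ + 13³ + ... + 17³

Use ∑_{k=1}^{n} k³ = [n(n+1)/2]², then subtract the first 11 terms.
∑_{k=1}^{17} k³ = [17×18/2]² = 153² = 23409
∑_{k=1}^{11} k³ = [11×12/2]² = 66² = 4356
∑_{k=12}^{17} k³ = 23409 - 4356 = 19053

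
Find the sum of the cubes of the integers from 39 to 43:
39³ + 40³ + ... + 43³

Use ∑_{k=1}^{n} k³ = [n(n+1)/2]², then subtract the first 38 terms.
∑_{k=1}^{43} k³ = [43×44/2]² = 946² = 894916
∑_{k=1}^{38} k³ = [38×39/2]² = 741² = 549081
∑_{k=39}^{43} k³ = 894916 - 549081 = 345835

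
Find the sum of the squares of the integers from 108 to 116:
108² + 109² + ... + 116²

Use ∑_{k=1}^{n} k² = n(n+1)(2n+1)/6, then subtract the first 107 terms.
∑_{k=1}^{116} k² = 116×117×233/6 = 527046
∑_{k=1}^{107} k² = 107×108×215/6 = 414090
∑_{k=108}^{116} k² = 527046 - 414090 = 112956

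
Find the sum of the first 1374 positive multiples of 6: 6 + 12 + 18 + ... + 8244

Factor out 6: = 6(1 + 2 + ... + 1374) = 6 × n(n+1)/2
= 6 × 1374×1375/2
= 6 × 944625
= 5667750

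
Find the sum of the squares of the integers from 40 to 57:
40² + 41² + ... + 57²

Use ∑_{k=1}^{n} k² = n(n+1)(2n+1)/6, then subtract the first 39 terms.
∑_{k=1}^{57} k² = 57×58×115/6 = 63365
∑_{k=1}^{39} k² = 39×40×79/6 = 20540
∑_{k=40}^{57} k² = 63365 - 20540 = 42825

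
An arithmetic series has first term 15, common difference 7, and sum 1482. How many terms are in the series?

Using S = n/2 × [2a + (n-1)d]
1482 = n/2 × [2(15) + (n-1)(7)]
1482 = n/2 × [30 + 7n - 7]
2964 = n × [23 + 7n]
7n² + (23)n - 2964 = 0
Discriminant: Δ = (23)² - 4(7)(-2964) = 529 + 82992 = 83521
√Δ = 289
n = [-(23) + √Δ] / (2·7) = (-23 + 289) / 14 = 266 / 14 = 19
(The negative root is discarded since n must be a positive integer.)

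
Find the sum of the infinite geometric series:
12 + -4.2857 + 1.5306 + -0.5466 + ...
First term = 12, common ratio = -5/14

For |r| < 1, S = a / (1 - r)
S = 12 / (1 - (-5/14))
S = 12 / (19/14)
S = 168/19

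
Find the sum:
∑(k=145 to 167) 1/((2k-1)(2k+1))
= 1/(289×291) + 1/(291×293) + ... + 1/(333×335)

Partial fractions: 1/((2k-1)(2k+1)) = (1/2)[1/(2k-1) - 1/(2k+1)]
The series telescopes:
= (1/2)[1/289 - 1/335]
= 23/96815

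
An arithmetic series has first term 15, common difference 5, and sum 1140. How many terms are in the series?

Using S = n/2 × [2a + (n-1)d]
1140 = n/2 × [2(15) + (n-1)(5)]
1140 = n/2 × [30 + 5n - 5]
2280 = n × [25 + 5n]
5n² + (25)n - 2280 = 0
Discriminant: Δ = (25)² - 4(5)(-2280) = 625 + 45600 = 46225
√Δ = 215
n = [-(25) + √Δ] / (2·5) = (-25 + 215) / 10 = 190 / 10 = 19
(The negative root is discarded since n must be a positive integer.)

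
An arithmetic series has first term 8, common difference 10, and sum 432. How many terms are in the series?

Using S = n/2 × [2a + (n-1)d]
432 = n/2 × [2(8) + (n-1)(10)]
432 = n/2 × [16 + 10n - 10]
864 = n × [6 + 10n]
10n² + (6)n - 864 = 0
Discriminant: Δ = (6)² - 4(10)(-864) = 36 + 34560 = 34596
√Δ = 186
n = [-(6) + √Δ] / (2·10) = (-6 + 186) / 20 = 180 / 20 = 9
(The negative root is discarded since n must be a positive integer.)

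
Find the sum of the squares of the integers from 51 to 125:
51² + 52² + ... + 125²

Use ∑_{k=1}^{n} k² = n(n+1)(2n+1)/6, then subtract the first 50 terms.
∑_{k=1}^{125} k² = 125×126×251/6 = 658875
∑_{k=1}^{50} k² = 50×51×101/6 = 42925
∑_{k=51}^{125} k² = 658875 - 42925 = 615950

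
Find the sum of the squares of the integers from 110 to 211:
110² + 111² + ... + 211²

Use ∑_{k=1}^{n} k² = n(n+1)(2n+1)/6, then subtract the first 109 terms.
∑_{k=1}^{211} k² = 211×212×423/6 = 3153606
∑_{k=1}^{109} k² = 109×110×219/6 = 437635
∑_{k=110}^{211} k² = 3153606 - 437635 = 2715971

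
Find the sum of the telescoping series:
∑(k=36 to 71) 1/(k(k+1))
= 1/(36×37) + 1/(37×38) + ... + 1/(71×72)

Partial fractions: 1/(k(k+1)) = 1/k - 1/(k+1)
The series telescopes:
= (1/36 - 1/37) + (1/37 - 1/38) + ... + (1/71 - 1/72)
= 1/36 - 1/72
= 1/72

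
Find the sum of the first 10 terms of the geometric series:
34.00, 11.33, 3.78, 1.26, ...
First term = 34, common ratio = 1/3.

Sₙ = a(1 - rⁿ) / (1 - r)
S_10 = 34(1 - (1/3)^10) / (1 - (1/3))
S_10 = 34(1 - (1/59049)) / (2/3)
S_10 = 1003816/19683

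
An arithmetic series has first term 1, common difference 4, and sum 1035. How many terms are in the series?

Using S = n/2 × [2a + (n-1)d]
1035 = n/2 × [2(1) + (n-1)(4)]
1035 = n/2 × [2 + 4n - 4]
2070 = n × [-2 + 4n]
4n² + (-2)n - 2070 = 0
Discriminant: Δ = (-2)² - 4(4)(-2070) = 4 + 33120 = 33124
√Δ = 182
n = [-(-2) + √Δ] / (2·4) = (2 + 182) / 8 = 184 / 8 = 23
(The negative root is discarded since n must be a positive integer.)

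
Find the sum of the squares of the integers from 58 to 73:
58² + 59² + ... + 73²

Use ∑_{k=1}^{n} k² = n(n+1)(2n+1)/6, then subtract the first 57 terms.
∑_{k=1}^{73} k² = 73×74×147/6 = 132349
∑_{k=1}^{57} k² = 57×58×115/6 = 63365
∑_{k=58}^{73} k² = 132349 - 63365 = 68984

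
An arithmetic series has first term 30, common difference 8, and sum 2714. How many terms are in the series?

Using S = n/2 × [2a + (n-1)d]
2714 = n/2 × [2(30) + (n-1)(8)]
2714 = n/2 × [60 + 8n - 8]
5428 = n × [52 + 8n]
8n² + (52)n - 5428 = 0
Discriminant: Δ = (52)² - 4(8)(-5428) = 2704 + 173696 = 176400
√Δ = 420
n = [-(52) + √Δ] / (2·8) = (-52 + 420) / 16 = 368 / 16 = 23
(The negative root is discarded since n must be a positive integer.)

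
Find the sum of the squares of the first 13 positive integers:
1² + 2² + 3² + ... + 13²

Formula: ∑k² = n(n+1)(2n+1)/6
= 13×14×27/6
= 4914/6
= 819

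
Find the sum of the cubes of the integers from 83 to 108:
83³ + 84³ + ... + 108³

Use ∑_{k=1}^{n} k³ = [n(n+1)/2]², then subtract the first 82 terms.
∑_{k=1}^{108} k³ = [108×109/2]² = 5886² = 34644996
∑_{k=1}^{82} k³ = [82×83/2]² = 3403² = 11580409
∑_{k=83}^{108} k³ = 34644996 - 11580409 = 23064587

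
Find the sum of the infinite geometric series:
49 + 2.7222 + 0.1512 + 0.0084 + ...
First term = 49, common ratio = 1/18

For |r| < 1, S = a / (1 - r)
S = 49 / (1 - (1/18))
S = 49 / (17/18)
S = 882/17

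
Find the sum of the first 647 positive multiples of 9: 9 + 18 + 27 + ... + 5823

Factor out 9: = 9(1 + 2 + ... + 647) = 9 × n(n+1)/2
= 9 × 647×648/2
= 9 × 209628
= 1886652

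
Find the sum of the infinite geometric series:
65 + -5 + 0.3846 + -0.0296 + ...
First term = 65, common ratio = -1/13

For |r| < 1, S = a / (1 - r)
S = 65 / (1 - (-1/13))
S = 65 / (14/13)
S = 845/14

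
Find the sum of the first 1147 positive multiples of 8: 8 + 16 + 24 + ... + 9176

Factor out 8: = 8(1 + 2 + ... + 1147) = 8 × n(n+1)/2
= 8 × 1147×1148/2
= 8 × 658378
= 5267024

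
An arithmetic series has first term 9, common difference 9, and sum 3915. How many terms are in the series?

Using S = n/2 × [2a + (n-1)d]
3915 = n/2 × [2(9) + (n-1)(9)]
3915 = n/2 × [18 + 9n - 9]
7830 = n × [9 + 9n]
9n² + (9)n - 7830 = 0
Discriminant: Δ = (9)² - 4(9)(-7830) = 81 + 281880 = 281961
√Δ = 531
n = [-(9) + √Δ] / (2·9) = (-9 + 531) / 18 = 522 / 18 = 29
(The negative root is discarded since n must be a positive integer.)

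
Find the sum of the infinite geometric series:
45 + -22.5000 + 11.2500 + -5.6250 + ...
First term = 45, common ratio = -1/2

For |r| < 1, S = a / (1 - r)
S = 45 / (1 - (-1/2))
S = 45 / (3/2)
S = 30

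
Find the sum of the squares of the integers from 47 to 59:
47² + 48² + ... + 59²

Use ∑_{k=1}^{n} k² = n(n+1)(2n+1)/6, then subtract the first 46 terms.
∑_{k=1}^{59} k² = 59×60×119/6 = 70210
∑_{k=1}^{46} k² = 46×47×93/6 = 33511
∑_{k=47}^{59} k² = 70210 - 33511 = 36699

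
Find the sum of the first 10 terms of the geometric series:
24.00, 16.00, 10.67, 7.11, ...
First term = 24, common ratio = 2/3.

Sₙ = a(1 - rⁿ) / (1 - r)
S_10 = 24(1 - (2/3)^10) / (1 - (2/3))
S_10 = 24(1 - (1024/59049)) / (1/3)
S_10 = 464200/6561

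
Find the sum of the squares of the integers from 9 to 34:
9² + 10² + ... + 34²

Use ∑_{k=1}^{n} k² = n(n+1)(2n+1)/6, then subtract the first 8 terms.
∑_{k=1}^{34} k² = 34×35×69/6 = 13685
∑_{k=1}^{8} k² = 8×9×17/6 = 204
∑_{k=9}^{34} k² = 13685 - 204 = 13481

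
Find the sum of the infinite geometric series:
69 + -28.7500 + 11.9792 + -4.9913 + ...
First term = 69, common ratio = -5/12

For |r| < 1, S = a / (1 - r)
S = 69 / (1 - (-5/12))
S = 69 / (17/12)
S = 828/17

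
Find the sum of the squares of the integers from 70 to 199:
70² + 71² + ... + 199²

Use ∑_{k=1}^{n} k² = n(n+1)(2n+1)/6, then subtract the first 69 terms.
∑_{k=1}^{199} k² = 199×200×399/6 = 2646700
∑_{k=1}^{69} k² = 69×70×139/6 = 111895
∑_{k=70}^{199} k² = 2646700 - 111895 = 2534805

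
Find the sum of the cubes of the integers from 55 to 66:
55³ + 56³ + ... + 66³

Use ∑_{k=1}^{n} k³ = [n(n+1)/2]², then subtract the first 54 terms.
∑_{k=1}^{66} k³ = [66×67/2]² = 2211² = 4888521
∑_{k=1}^{54} k³ = [54×55/2]² = 1485² = 2205225
∑_{k=55}^{66} k³ = 4888521 - 2205225 = 2683296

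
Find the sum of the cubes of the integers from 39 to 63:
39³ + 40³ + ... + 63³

Use ∑_{k=1}^{n} k³ = [n(n+1)/2]², then subtract the first 38 terms.
∑_{k=1}^{63} k³ = [63×64/2]² = 2016² = 4064256
∑_{k=1}^{38} k³ = [38×39/2]² = 741² = 549081
∑_{k=39}^{63} k³ = 4064256 - 549081 = 3515175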